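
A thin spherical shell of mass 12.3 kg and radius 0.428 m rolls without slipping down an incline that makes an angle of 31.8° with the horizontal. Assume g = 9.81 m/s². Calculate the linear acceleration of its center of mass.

a ≈ 3.10 m/s²

Translation along the incline: Mg sinθ − f = Ma.
Rotation about the center: fR = Iα with I = (2/3)MR². No-slip gives a = αR, so f = (I/R²)a = (2/3)M a.
Substituting: Mg sinθ = (1 + 0.6667)Ma, so a = g sinθ/(1 + 0.6667) = (9.81) sin 31.8° / 1.667 = 3.102 m/s².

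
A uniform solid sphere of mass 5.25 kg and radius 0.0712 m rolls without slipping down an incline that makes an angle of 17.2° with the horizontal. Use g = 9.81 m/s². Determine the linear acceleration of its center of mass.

a ≈ 2.07 m/s²

Translation along the incline: Mg sinθ − f = Ma.
Rotation about the center: fR = Iα with I = (2/5)MR². No-slip gives a = αR, so f = (I/R²)a = (2/5)M a.
Substituting: Mg sinθ = (1 + 0.4000)Ma, so a = g sinθ/(1 + 0.4000) = (9.81) sin 17.2° / 1.400 = 2.072 m/s².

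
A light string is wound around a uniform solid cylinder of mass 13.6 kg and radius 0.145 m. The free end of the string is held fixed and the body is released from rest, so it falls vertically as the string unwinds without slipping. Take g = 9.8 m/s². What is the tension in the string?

Translation: Mg − T = Ma. Rotation about the center: TR = Iα with I = ½MR².
With a = αR: T = (I/R²)a = (1/2)M a, so Mg = (1 + 0.5000)Ma.
a = g/(1 + 0.5000) = 9.8/1.500 = 6.533 m/s².
T = 0.5000·M·a = (0.5000)(13.6)(6.533) = 44.43 N.

T ≈ 44.4 N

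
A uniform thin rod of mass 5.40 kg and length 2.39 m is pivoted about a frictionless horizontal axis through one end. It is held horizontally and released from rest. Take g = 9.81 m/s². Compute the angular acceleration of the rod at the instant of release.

About the pivot, I = (1/3)ML² = (1/3)(5.40)(2.39)² = 10.28 kg·m².
The weight acts at the center, a distance L/2 = 1.195 m from the pivot; τ = Mg(L/2) = 63.30 N·m.
α = τ/I = 63.30/10.28 = 6.157 rad/s².

α ≈ 6.16 rad/s²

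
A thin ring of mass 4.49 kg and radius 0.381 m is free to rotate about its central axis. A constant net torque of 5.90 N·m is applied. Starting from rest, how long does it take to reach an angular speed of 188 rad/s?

I = MR² = (4.49)(0.381)² = 0.6518 kg·m².
α = τ/I = 5.90/0.6518 = 9.052 rad/s².
ω = αt ⇒ t = ω/α = 188/9.052 = 20.77 s.

t ≈ 20.8 s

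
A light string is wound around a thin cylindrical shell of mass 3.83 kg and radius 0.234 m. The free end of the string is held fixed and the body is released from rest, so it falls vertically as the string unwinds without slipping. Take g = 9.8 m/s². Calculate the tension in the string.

T ≈ 18.8 N

Translation: Mg − T = Ma. Rotation about the center: TR = Iα with I = MR².
With a = αR: T = (I/R²)a = M a, so Mg = (1 + 1.000)Ma.
a = g/(1 + 1.000) = 9.8/2.000 = 4.900 m/s².
T = 1.000·M·a = (1.000)(3.83)(4.900) = 18.77 N.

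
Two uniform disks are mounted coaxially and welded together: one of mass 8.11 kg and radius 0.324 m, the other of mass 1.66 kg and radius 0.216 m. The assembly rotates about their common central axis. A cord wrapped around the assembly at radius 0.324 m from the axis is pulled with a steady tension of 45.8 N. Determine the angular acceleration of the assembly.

α ≈ 32.0 rad/s²

I = ½M₁R₁² + ½M₂R₂² = ½(8.11)(0.324)² + ½(1.66)(0.216)² = 0.4644 kg·m².
τ = F r = (45.8)(0.324) = 14.84 N·m.
α = τ/I = 14.84/0.4644 = 31.95 rad/s².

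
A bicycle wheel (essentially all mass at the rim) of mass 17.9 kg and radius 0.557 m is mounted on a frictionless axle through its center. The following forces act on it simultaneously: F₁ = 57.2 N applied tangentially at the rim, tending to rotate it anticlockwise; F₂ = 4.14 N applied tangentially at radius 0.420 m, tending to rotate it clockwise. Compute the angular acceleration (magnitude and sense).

α ≈ 5.42 rad/s², anticlockwise

I = MR² = (17.9)(0.557)² = 5.553 kg·m².
Taking anticlockwise as positive: τ₁ = +(57.2)(0.557) = +31.86 N·m; τ₂ = −(4.14)(0.420) = −1.739 N·m.
Net torque τ = 30.12 N·m.
α = τ/I = 30.12/5.553 = 5.424 rad/s².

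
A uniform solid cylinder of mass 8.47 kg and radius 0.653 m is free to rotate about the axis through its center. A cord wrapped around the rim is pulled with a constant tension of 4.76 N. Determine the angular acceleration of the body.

α ≈ 1.72 rad/s²

I = ½MR² = (1/2)(8.47)(0.653)² = 1.806 kg·m².
τ = F R = (4.76)(0.653) = 3.108 N·m.
From τ = Iα: α = 3.108/1.806 = 1.721 rad/s².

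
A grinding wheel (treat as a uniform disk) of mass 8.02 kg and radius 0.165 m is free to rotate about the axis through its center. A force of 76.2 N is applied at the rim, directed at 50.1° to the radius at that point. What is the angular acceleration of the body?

α ≈ 88.4 rad/s²

I = ½MR² = (1/2)(8.02)(0.165)² = 0.1092 kg·m².
Only the tangential component produces torque: τ = F R sinθ = (76.2)(0.165) sin 50.1° = 9.646 N·m.
Newton's second law for rotation, τ = Iα, gives α = τ/I = 9.646/0.1092 = 88.35 rad/s².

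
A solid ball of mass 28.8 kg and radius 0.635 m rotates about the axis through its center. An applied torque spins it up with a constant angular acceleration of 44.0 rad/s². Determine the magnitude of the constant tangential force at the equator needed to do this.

F ≈ 322 N

I = (2/5)MR² = (2/5)(28.8)(0.635)² = 4.645 kg·m².
The required torque is τ = Iα = (4.645)(44.00) = 204.4 N·m.
A tangential force at the equator gives τ = FR, so F = τ/R = 204.4/0.635 = 321.9 N.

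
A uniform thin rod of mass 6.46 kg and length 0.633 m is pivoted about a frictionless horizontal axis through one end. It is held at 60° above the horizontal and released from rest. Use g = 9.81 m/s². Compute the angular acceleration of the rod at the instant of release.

About the pivot, I = (1/3)ML² = (1/3)(6.46)(0.633)² = 0.8628 kg·m².
The weight acts at the center, a distance L/2 = 0.3165 m from the pivot; τ = Mg(L/2) cos 60° = 10.03 N·m.
α = τ/I = 10.03/0.8628 = 11.62 rad/s².

α ≈ 11.6 rad/s²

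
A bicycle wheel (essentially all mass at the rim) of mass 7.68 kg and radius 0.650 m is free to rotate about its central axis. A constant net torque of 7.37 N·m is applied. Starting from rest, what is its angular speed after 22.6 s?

I = MR² = (7.68)(0.650)² = 3.245 kg·m².
α = τ/I = 7.37/3.245 = 2.271 rad/s².
ω = ω₀ + αt = 0 + (2.271)(22.6) = 51.33 rad/s.

ω ≈ 51.3 rad/s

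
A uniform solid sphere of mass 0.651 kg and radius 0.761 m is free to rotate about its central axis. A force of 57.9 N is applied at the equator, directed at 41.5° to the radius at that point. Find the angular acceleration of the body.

α ≈ 194 rad/s²

I = (2/5)MR² = (2/5)(0.651)(0.761)² = 0.1508 kg·m².
Only the tangential component produces torque: τ = F R sinθ = (57.9)(0.761) sin 41.5° = 29.20 N·m.
Newton's second law for rotation, τ = Iα, gives α = τ/I = 29.20/0.1508 = 193.6 rad/s².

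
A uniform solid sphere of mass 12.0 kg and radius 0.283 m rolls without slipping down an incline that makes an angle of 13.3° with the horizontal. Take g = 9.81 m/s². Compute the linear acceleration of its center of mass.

a ≈ 1.61 m/s²

Translation along the incline: Mg sinθ − f = Ma.
Rotation about the center: fR = Iα with I = (2/5)MR². No-slip gives a = αR, so f = (I/R²)a = (2/5)M a.
Substituting: Mg sinθ = (1 + 0.4000)Ma, so a = g sinθ/(1 + 0.4000) = (9.81) sin 13.3° / 1.400 = 1.612 m/s².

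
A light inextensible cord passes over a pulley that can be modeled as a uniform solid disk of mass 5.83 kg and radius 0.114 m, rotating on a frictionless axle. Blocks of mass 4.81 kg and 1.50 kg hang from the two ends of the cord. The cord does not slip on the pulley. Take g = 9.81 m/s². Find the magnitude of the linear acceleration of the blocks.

a ≈ 3.52 m/s²

I = ½MR² = (1/2)(5.83)(0.114)² = 0.03788 kg·m².
Heavier block: m₁g − T₁ = m₁a. Lighter block: T₂ − m₂g = m₂a.
Pulley: (T₁ − T₂)R = Iα = I(a/R), so T₁ − T₂ = (I/R²)a = (1/2)M_p a = 2.915·a.
Adding the three: (m₁ − m₂)g = (m₁ + m₂ + 2.915)a, so a = (4.81 − 1.50)(9.81)/(4.81 + 1.50 + 2.915) = 3.520 m/s².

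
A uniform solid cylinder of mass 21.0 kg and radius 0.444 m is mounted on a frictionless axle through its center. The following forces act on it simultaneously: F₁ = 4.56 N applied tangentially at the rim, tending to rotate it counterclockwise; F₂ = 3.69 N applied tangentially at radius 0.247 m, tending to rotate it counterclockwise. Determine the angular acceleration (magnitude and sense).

α ≈ 1.42 rad/s², counterclockwise

I = ½MR² = (1/2)(21.0)(0.444)² = 2.070 kg·m².
Taking counterclockwise as positive: τ₁ = +(4.56)(0.444) = +2.025 N·m; τ₂ = +(3.69)(0.247) = +0.9114 N·m.
Net torque τ = 2.936 N·m.
α = τ/I = 2.936/2.070 = 1.418 rad/s².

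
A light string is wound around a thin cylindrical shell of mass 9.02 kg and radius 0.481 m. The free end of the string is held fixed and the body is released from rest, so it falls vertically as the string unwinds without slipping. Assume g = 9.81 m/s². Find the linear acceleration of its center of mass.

a ≈ 4.91 m/s²

Translation: Mg − T = Ma. Rotation about the center: TR = Iα with I = MR².
With a = αR: T = (I/R²)a = M a, so Mg = (1 + 1.000)Ma.
a = g/(1 + 1.000) = 9.81/2.000 = 4.905 m/s².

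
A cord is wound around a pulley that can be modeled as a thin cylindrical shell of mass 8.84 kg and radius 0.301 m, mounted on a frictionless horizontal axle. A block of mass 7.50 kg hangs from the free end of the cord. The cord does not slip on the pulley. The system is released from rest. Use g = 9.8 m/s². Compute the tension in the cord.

T ≈ 39.8 N

I = MR² = (8.84)(0.301)² = 0.8009 kg·m².
Block: mg − T = ma. Pulley: TR = Iα. No-slip: a = αR, so T = (I/R²)a = 8.840·a.
Then mg = (m + 8.840)a, so a = (7.50)(9.8)/(7.50 + 8.840) = 4.498 m/s².
T = 8.840·a = 39.76 N.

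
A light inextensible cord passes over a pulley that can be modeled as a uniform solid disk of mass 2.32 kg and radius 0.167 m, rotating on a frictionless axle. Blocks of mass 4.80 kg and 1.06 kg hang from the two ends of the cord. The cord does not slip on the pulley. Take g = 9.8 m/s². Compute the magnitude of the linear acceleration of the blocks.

a ≈ 5.22 m/s²

I = ½MR² = (1/2)(2.32)(0.167)² = 0.03235 kg·m².
Heavier block: m₁g − T₁ = m₁a. Lighter block: T₂ − m₂g = m₂a.
Pulley: (T₁ − T₂)R = Iα = I(a/R), so T₁ − T₂ = (I/R²)a = (1/2)M_p a = 1.160·a.
Adding the three: (m₁ − m₂)g = (m₁ + m₂ + 1.160)a, so a = (4.80 − 1.06)(9.8)/(4.80 + 1.06 + 1.160) = 5.221 m/s².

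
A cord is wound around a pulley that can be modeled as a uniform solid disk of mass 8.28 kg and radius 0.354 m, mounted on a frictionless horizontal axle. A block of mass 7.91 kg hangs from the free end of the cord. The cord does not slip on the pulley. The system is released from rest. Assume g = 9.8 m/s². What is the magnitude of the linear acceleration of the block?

a ≈ 6.43 m/s²

I = ½MR² = (1/2)(8.28)(0.354)² = 0.5188 kg·m².
Block: mg − T = ma. Pulley: TR = Iα. No-slip: a = αR, so T = (I/R²)a = 4.140·a.
Then mg = (m + 4.140)a, so a = (7.91)(9.8)/(7.91 + 4.140) = 6.433 m/s².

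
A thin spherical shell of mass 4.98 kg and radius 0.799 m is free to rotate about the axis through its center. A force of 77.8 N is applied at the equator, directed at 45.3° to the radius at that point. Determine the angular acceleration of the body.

I = (2/3)MR² = (2/3)(4.98)(0.799)² = 2.119 kg·m².
Only the tangential component produces torque: τ = F R sinθ = (77.8)(0.799) sin 45.3° = 44.18 N·m.
From τ = Iα: α = 44.18/2.119 = 20.85 rad/s².

α ≈ 20.8 rad/s²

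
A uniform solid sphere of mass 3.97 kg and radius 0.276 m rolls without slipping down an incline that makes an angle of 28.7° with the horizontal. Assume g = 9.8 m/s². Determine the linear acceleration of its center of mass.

Translation along the incline: Mg sinθ − f = Ma.
Rotation about the center: fR = Iα with I = (2/5)MR². No-slip gives a = αR, so f = (I/R²)a = (2/5)M a.
Substituting: Mg sinθ = (1 + 0.4000)Ma, so a = g sinθ/(1 + 0.4000) = (9.8) sin 28.7° / 1.400 = 3.362 m/s².

a ≈ 3.36 m/s²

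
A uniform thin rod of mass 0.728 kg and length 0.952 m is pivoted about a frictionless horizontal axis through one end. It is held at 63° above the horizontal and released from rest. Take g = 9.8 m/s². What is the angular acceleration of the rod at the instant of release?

α ≈ 7.01 rad/s²

About the pivot, I = (1/3)ML² = (1/3)(0.728)(0.952)² = 0.2199 kg·m².
The weight acts at the center, a distance L/2 = 0.4760 m from the pivot; τ = Mg(L/2) cos 63° = 1.542 N·m.
α = τ/I = 1.542/0.2199 = 7.010 rad/s².
(Equivalently α = (3g/(2L)) cos 63° = 7.010 rad/s².)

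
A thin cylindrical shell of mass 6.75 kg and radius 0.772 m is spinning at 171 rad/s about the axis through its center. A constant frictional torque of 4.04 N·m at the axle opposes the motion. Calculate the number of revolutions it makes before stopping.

≈ 2320 revolutions

I = MR² = (6.75)(0.772)² = 4.023 kg·m².
The net torque has magnitude 4.04 N·m, opposing ω.
|α| = τ/I = 4.040/4.023 = 1.004 rad/s² (deceleration).
ω² = ω₀² − 2|α|θ with ω = 0 ⇒ θ = ω₀²/(2|α|) = 14560 rad = 2317 rev.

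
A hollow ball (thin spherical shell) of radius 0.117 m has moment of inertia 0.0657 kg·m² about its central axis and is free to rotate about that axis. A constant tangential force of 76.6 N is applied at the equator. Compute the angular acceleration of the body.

τ = F R = (76.6)(0.117) = 8.962 N·m.
From τ = Iα: α = 8.962/0.06570 = 136.4 rad/s².

α ≈ 136 rad/s²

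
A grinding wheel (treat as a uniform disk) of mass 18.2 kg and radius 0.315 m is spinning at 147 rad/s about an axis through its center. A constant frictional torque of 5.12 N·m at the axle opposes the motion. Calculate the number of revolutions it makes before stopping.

≈ 303 revolutions

I = ½MR² = (1/2)(18.2)(0.315)² = 0.9029 kg·m².
The net torque has magnitude 5.12 N·m, opposing ω.
|α| = τ/I = 5.120/0.9029 = 5.670 rad/s² (deceleration).
ω² = ω₀² − 2|α|θ with ω = 0 ⇒ θ = ω₀²/(2|α|) = 1905 rad = 303.3 rev.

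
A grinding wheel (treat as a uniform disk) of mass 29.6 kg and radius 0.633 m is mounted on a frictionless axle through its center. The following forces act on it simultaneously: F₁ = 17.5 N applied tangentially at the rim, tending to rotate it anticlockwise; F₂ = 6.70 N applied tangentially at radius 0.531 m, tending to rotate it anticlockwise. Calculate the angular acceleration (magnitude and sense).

α ≈ 2.47 rad/s², anticlockwise

I = ½MR² = (1/2)(29.6)(0.633)² = 5.930 kg·m².
Taking anticlockwise as positive: τ₁ = +(17.5)(0.633) = +11.08 N·m; τ₂ = +(6.70)(0.531) = +3.558 N·m.
Net torque τ = 14.64 N·m.
α = τ/I = 14.64/5.930 = 2.468 rad/s².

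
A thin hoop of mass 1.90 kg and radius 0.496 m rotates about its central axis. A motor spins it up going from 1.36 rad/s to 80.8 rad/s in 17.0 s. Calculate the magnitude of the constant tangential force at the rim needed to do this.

I = MR² = (1.90)(0.496)² = 0.4674 kg·m².
α = Δω/Δt = (80.8 − 1.36)/17.0 = 4.673 rad/s².
The required torque is τ = Iα = (0.4674)(4.673) = 2.184 N·m.
A tangential force at the rim gives τ = FR, so F = τ/R = 2.184/0.496 = 4.404 N.

F ≈ 4.40 N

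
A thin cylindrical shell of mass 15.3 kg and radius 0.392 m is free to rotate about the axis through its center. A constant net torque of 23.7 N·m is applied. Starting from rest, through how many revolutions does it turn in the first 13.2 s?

≈ 140 revolutions

I = MR² = (15.3)(0.392)² = 2.351 kg·m².
α = τ/I = 23.7/2.351 = 10.08 rad/s².
θ = ½αt² = ½(10.08)(13.2)² = 878.2 rad.
Revolutions = θ/(2π) = 139.8.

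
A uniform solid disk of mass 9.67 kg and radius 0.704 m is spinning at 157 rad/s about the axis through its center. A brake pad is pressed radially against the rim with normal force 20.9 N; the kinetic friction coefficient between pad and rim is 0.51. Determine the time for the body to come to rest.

t ≈ 50.1 s

I = ½MR² = (1/2)(9.67)(0.704)² = 2.396 kg·m².
Friction force f = μN = (0.51)(20.9) = 10.66 N at the rim; torque magnitude τ = fR = 7.504 N·m, opposing ω.
|α| = τ/I = 7.504/2.396 = 3.131 rad/s² (deceleration).
0 = ω₀ − |α|t ⇒ t = ω₀/|α| = 157/3.131 = 50.14 s.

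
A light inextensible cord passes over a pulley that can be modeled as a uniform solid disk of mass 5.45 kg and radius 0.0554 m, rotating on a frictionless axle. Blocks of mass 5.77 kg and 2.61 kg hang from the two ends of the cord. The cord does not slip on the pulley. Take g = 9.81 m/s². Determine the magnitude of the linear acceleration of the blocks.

I = ½MR² = (1/2)(5.45)(0.0554)² = 0.008363 kg·m².
Heavier block: m₁g − T₁ = m₁a. Lighter block: T₂ − m₂g = m₂a.
Pulley: (T₁ − T₂)R = Iα = I(a/R), so T₁ − T₂ = (I/R²)a = (1/2)M_p a = 2.725·a.
Adding the three: (m₁ − m₂)g = (m₁ + m₂ + 2.725)a, so a = (5.77 − 2.61)(9.81)/(5.77 + 2.61 + 2.725) = 2.791 m/s².

a ≈ 2.79 m/s²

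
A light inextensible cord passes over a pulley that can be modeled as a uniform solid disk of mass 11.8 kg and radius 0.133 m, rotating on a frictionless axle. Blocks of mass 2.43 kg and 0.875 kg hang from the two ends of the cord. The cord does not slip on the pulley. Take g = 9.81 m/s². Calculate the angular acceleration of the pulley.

I = ½MR² = (1/2)(11.8)(0.133)² = 0.1044 kg·m².
Heavier block: m₁g − T₁ = m₁a. Lighter block: T₂ − m₂g = m₂a.
Pulley: (T₁ − T₂)R = Iα = I(a/R), so T₁ − T₂ = (I/R²)a = (1/2)M_p a = 5.900·a.
Adding the three: (m₁ − m₂)g = (m₁ + m₂ + 5.900)a, so a = (2.43 − 0.875)(9.81)/(2.43 + 0.875 + 5.900) = 1.657 m/s².
α = a/R = 1.657/0.133 = 12.46 rad/s².

α ≈ 12.5 rad/s²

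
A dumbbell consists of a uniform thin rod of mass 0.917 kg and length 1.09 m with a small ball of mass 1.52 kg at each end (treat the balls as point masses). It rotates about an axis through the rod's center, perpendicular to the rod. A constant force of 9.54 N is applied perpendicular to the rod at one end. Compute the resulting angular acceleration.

α ≈ 5.23 rad/s²

I_rod = (1/12)ML² = (1/12)(0.917)(1.09)² = 0.09079 kg·m².
I_balls = 2·m·(L/2)² = 2(1.52)(0.5450)² = 0.9030 kg·m².
Total I = 0.9937 kg·m².
τ = F·(L/2) = (9.54)(0.545) = 5.199 N·m.
α = τ/I = 5.199/0.9937 = 5.232 rad/s².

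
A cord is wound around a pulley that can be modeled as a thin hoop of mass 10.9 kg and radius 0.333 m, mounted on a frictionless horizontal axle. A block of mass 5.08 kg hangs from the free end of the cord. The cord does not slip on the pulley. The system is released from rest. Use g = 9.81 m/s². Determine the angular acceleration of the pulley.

α ≈ 9.37 rad/s²

I = MR² = (10.9)(0.333)² = 1.209 kg·m².
Block: mg − T = ma. Pulley: TR = Iα. No-slip: a = αR, so T = (I/R²)a = 10.90·a.
Then mg = (m + 10.90)a, so a = (5.08)(9.81)/(5.08 + 10.90) = 3.119 m/s².
α = a/R = 3.119/0.333 = 9.365 rad/s².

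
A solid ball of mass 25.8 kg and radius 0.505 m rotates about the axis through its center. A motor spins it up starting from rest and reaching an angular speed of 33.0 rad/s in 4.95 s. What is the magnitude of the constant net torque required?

I = (2/5)MR² = (2/5)(25.8)(0.505)² = 2.632 kg·m².
α = Δω/Δt = (33.0 − 0)/4.95 = 6.667 rad/s².
τ = Iα = (2.632)(6.667) = 17.55 N·m.

τ ≈ 17.5 N·m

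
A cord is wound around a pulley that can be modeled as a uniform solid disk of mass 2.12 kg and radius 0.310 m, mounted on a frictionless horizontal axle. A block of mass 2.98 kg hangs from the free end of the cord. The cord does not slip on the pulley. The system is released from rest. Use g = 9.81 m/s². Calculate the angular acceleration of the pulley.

I = ½MR² = (1/2)(2.12)(0.310)² = 0.1019 kg·m².
Block: mg − T = ma. Pulley: TR = Iα. No-slip: a = αR, so T = (I/R²)a = 1.060·a.
Then mg = (m + 1.060)a, so a = (2.98)(9.81)/(2.98 + 1.060) = 7.236 m/s².
α = a/R = 7.236/0.310 = 23.34 rad/s².

α ≈ 23.3 rad/s²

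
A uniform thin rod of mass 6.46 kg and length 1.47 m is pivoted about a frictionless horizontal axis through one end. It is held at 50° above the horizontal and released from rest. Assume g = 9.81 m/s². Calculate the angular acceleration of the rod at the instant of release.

α ≈ 6.43 rad/s²

About the pivot, I = (1/3)ML² = (1/3)(6.46)(1.47)² = 4.653 kg·m².
The weight acts at the center, a distance L/2 = 0.7350 m from the pivot; τ = Mg(L/2) cos 50° = 29.94 N·m.
α = τ/I = 29.94/4.653 = 6.434 rad/s².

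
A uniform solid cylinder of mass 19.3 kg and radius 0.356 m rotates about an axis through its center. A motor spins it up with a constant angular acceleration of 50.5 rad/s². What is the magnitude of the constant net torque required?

I = ½MR² = (1/2)(19.3)(0.356)² = 1.223 kg·m².
τ = Iα = (1.223)(50.50) = 61.76 N·m.

τ ≈ 61.8 N·m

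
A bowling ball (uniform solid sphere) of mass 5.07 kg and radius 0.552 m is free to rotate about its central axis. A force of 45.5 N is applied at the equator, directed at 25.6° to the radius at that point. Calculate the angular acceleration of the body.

α ≈ 17.6 rad/s²

I = (2/5)MR² = (2/5)(5.07)(0.552)² = 0.6179 kg·m².
Only the tangential component produces torque: τ = F R sinθ = (45.5)(0.552) sin 25.6° = 10.85 N·m.
Newton's second law for rotation, τ = Iα, gives α = τ/I = 10.85/0.6179 = 17.56 rad/s².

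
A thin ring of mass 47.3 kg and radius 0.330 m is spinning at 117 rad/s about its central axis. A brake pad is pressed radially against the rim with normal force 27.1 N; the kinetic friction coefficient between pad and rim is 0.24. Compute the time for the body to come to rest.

t ≈ 281 s

I = MR² = (47.3)(0.330)² = 5.151 kg·m².
Friction force f = μN = (0.24)(27.1) = 6.504 N at the rim; torque magnitude τ = fR = 2.146 N·m, opposing ω.
|α| = τ/I = 2.146/5.151 = 0.4167 rad/s² (deceleration).
0 = ω₀ − |α|t ⇒ t = ω₀/|α| = 117/0.4167 = 280.8 s.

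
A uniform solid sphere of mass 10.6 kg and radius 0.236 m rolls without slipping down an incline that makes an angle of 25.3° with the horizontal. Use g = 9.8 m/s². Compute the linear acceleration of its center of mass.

a ≈ 2.99 m/s²

Translation along the incline: Mg sinθ − f = Ma.
Rotation about the center: fR = Iα with I = (2/5)MR². No-slip gives a = αR, so f = (I/R²)a = (2/5)M a.
Substituting: Mg sinθ = (1 + 0.4000)Ma, so a = g sinθ/(1 + 0.4000) = (9.8) sin 25.3° / 1.400 = 2.992 m/s².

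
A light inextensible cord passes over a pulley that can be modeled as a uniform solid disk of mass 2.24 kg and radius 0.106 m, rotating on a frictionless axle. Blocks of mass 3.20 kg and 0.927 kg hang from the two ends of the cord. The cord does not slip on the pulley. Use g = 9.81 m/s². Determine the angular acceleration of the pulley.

α ≈ 40.1 rad/s²

I = ½MR² = (1/2)(2.24)(0.106)² = 0.01258 kg·m².
Heavier block: m₁g − T₁ = m₁a. Lighter block: T₂ − m₂g = m₂a.
Pulley: (T₁ − T₂)R = Iα = I(a/R), so T₁ − T₂ = (I/R²)a = (1/2)M_p a = 1.120·a.
Adding the three: (m₁ − m₂)g = (m₁ + m₂ + 1.120)a, so a = (3.20 − 0.927)(9.81)/(3.20 + 0.927 + 1.120) = 4.250 m/s².
α = a/R = 4.250/0.106 = 40.09 rad/s².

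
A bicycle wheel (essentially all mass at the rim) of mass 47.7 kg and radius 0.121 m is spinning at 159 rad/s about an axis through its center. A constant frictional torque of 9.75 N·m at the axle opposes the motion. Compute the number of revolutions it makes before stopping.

I = MR² = (47.7)(0.121)² = 0.6984 kg·m².
The net torque has magnitude 9.75 N·m, opposing ω.
|α| = τ/I = 9.750/0.6984 = 13.96 rad/s² (deceleration).
ω² = ω₀² − 2|α|θ with ω = 0 ⇒ θ = ω₀²/(2|α|) = 905.4 rad = 144.1 rev.

≈ 144 revolutions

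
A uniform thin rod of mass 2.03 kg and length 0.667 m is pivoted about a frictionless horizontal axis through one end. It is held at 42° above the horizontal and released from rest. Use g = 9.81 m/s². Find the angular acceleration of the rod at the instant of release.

About the pivot, I = (1/3)ML² = (1/3)(2.03)(0.667)² = 0.3010 kg·m².
The weight acts at the center, a distance L/2 = 0.3335 m from the pivot; τ = Mg(L/2) cos 42° = 4.936 N·m.
α = τ/I = 4.936/0.3010 = 16.39 rad/s².
(Equivalently α = (3g/(2L)) cos 42° = 16.39 rad/s².)

α ≈ 16.4 rad/s²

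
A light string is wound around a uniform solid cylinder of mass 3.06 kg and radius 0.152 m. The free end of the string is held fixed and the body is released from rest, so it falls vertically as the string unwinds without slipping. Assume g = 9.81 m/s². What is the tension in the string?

Translation: Mg − T = Ma. Rotation about the center: TR = Iα with I = ½MR².
With a = αR: T = (I/R²)a = (1/2)M a, so Mg = (1 + 0.5000)Ma.
a = g/(1 + 0.5000) = 9.81/1.500 = 6.540 m/s².
T = 0.5000·M·a = (0.5000)(3.06)(6.540) = 10.01 N.

T ≈ 10.0 N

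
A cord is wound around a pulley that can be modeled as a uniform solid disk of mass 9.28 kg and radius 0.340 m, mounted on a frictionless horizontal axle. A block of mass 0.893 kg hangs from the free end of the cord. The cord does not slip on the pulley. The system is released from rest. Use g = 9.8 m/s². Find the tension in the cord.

I = ½MR² = (1/2)(9.28)(0.340)² = 0.5364 kg·m².
Block: mg − T = ma. Pulley: TR = Iα. No-slip: a = αR, so T = (I/R²)a = 4.640·a.
Then mg = (m + 4.640)a, so a = (0.893)(9.8)/(0.893 + 4.640) = 1.582 m/s².
T = 4.640·a = 7.339 N.

T ≈ 7.34 N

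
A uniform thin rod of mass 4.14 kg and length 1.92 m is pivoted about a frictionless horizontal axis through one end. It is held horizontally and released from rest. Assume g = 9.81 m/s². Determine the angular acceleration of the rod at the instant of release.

α ≈ 7.66 rad/s²

About the pivot, I = (1/3)ML² = (1/3)(4.14)(1.92)² = 5.087 kg·m².
The weight acts at the center, a distance L/2 = 0.9600 m from the pivot; τ = Mg(L/2) = 38.99 N·m.
α = τ/I = 38.99/5.087 = 7.664 rad/s².
(Equivalently α = (3g/(2L)) = 7.664 rad/s².)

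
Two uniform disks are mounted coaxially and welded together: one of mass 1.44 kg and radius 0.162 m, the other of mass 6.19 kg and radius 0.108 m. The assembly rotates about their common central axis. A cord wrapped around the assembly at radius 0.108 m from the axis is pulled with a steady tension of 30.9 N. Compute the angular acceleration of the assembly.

I = ½M₁R₁² + ½M₂R₂² = ½(1.44)(0.162)² + ½(6.19)(0.108)² = 0.05500 kg·m².
τ = F r = (30.9)(0.108) = 3.337 N·m.
α = τ/I = 3.337/0.05500 = 60.68 rad/s².

α ≈ 60.7 rad/s²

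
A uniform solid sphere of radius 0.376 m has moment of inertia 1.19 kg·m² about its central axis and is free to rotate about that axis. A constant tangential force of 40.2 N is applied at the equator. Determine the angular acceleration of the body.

τ = F R = (40.2)(0.376) = 15.12 N·m.
Newton's second law for rotation, τ = Iα, gives α = τ/I = 15.12/1.190 = 12.70 rad/s².

α ≈ 12.7 rad/s²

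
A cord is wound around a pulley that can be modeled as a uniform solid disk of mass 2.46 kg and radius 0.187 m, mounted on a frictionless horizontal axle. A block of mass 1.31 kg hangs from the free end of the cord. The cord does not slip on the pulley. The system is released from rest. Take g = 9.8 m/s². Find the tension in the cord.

T ≈ 6.22 N

I = ½MR² = (1/2)(2.46)(0.187)² = 0.04301 kg·m².
Block: mg − T = ma. Pulley: TR = Iα. No-slip: a = αR, so T = (I/R²)a = 1.230·a.
Then mg = (m + 1.230)a, so a = (1.31)(9.8)/(1.31 + 1.230) = 5.054 m/s².
T = 1.230·a = 6.217 N.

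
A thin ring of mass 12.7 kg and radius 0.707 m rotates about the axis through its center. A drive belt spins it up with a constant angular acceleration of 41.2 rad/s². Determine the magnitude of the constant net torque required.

τ ≈ 262 N·m

I = MR² = (12.7)(0.707)² = 6.348 kg·m².
τ = Iα = (6.348)(41.20) = 261.5 N·m.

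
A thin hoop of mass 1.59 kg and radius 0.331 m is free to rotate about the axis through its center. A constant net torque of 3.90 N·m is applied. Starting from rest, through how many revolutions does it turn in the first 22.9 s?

I = MR² = (1.59)(0.331)² = 0.1742 kg·m².
α = τ/I = 3.90/0.1742 = 22.39 rad/s².
θ = ½αt² = ½(22.39)(22.9)² = 5870 rad.
Revolutions = θ/(2π) = 934.3.

≈ 934 revolutions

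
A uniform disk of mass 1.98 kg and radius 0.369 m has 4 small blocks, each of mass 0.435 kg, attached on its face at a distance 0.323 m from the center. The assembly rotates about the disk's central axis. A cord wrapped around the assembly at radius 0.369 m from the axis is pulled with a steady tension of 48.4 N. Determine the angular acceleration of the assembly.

α ≈ 56.5 rad/s²

I_disk = ½MR² = ½(1.98)(0.369)² = 0.1348 kg·m².
I_blocks = 4·m·r² = 4(0.435)(0.323)² = 0.1815 kg·m².
Total I = 0.3163 kg·m².
τ = F r = (48.4)(0.369) = 17.86 N·m.
α = τ/I = 17.86/0.3163 = 56.46 rad/s².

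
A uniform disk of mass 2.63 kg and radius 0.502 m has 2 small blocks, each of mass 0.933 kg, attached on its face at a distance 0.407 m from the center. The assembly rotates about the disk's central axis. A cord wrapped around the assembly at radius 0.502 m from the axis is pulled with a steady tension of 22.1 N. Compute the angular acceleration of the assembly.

α ≈ 17.3 rad/s²

I_disk = ½MR² = ½(2.63)(0.502)² = 0.3314 kg·m².
I_blocks = 2·m·r² = 2(0.933)(0.407)² = 0.3091 kg·m².
Total I = 0.6405 kg·m².
τ = F r = (22.1)(0.502) = 11.09 N·m.
α = τ/I = 11.09/0.6405 = 17.32 rad/s².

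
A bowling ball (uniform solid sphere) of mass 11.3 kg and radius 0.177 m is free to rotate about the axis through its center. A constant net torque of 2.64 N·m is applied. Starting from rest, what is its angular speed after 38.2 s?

ω ≈ 712 rad/s

I = (2/5)MR² = (2/5)(11.3)(0.177)² = 0.1416 kg·m².
α = τ/I = 2.64/0.1416 = 18.64 rad/s².
ω = ω₀ + αt = 0 + (18.64)(38.2) = 712.2 rad/s.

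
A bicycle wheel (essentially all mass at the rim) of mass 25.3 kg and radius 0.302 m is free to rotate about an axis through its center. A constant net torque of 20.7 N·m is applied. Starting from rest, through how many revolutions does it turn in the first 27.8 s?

≈ 552 revolutions

I = MR² = (25.3)(0.302)² = 2.307 kg·m².
α = τ/I = 20.7/2.307 = 8.971 rad/s².
θ = ½αt² = ½(8.971)(27.8)² = 3467 rad.
Revolutions = θ/(2π) = 551.7.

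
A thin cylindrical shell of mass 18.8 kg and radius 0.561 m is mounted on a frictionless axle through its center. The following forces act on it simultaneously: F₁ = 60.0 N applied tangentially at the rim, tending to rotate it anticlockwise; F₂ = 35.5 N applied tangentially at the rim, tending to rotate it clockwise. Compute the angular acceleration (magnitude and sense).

α ≈ 2.32 rad/s², anticlockwise

I = MR² = (18.8)(0.561)² = 5.917 kg·m².
Taking anticlockwise as positive: τ₁ = +(60.0)(0.561) = +33.66 N·m; τ₂ = −(35.5)(0.561) = −19.92 N·m.
Net torque τ = 13.74 N·m.
α = τ/I = 13.74/5.917 = 2.323 rad/s².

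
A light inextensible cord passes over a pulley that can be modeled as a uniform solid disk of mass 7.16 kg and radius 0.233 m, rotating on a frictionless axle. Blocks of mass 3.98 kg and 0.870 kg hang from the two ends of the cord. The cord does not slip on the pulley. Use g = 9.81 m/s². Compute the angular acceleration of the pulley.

α ≈ 15.5 rad/s²

I = ½MR² = (1/2)(7.16)(0.233)² = 0.1944 kg·m².
Heavier block: m₁g − T₁ = m₁a. Lighter block: T₂ − m₂g = m₂a.
Pulley: (T₁ − T₂)R = Iα = I(a/R), so T₁ − T₂ = (I/R²)a = (1/2)M_p a = 3.580·a.
Adding the three: (m₁ − m₂)g = (m₁ + m₂ + 3.580)a, so a = (3.98 − 0.870)(9.81)/(3.98 + 0.870 + 3.580) = 3.619 m/s².
α = a/R = 3.619/0.233 = 15.53 rad/s².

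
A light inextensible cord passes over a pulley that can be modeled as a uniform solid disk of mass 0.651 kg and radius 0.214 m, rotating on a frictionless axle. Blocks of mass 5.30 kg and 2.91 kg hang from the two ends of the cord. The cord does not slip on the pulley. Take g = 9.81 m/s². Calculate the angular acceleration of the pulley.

I = ½MR² = (1/2)(0.651)(0.214)² = 0.01491 kg·m².
Heavier block: m₁g − T₁ = m₁a. Lighter block: T₂ − m₂g = m₂a.
Pulley: (T₁ − T₂)R = Iα = I(a/R), so T₁ − T₂ = (I/R²)a = (1/2)M_p a = 0.3255·a.
Adding the three: (m₁ − m₂)g = (m₁ + m₂ + 0.3255)a, so a = (5.30 − 2.91)(9.81)/(5.30 + 2.91 + 0.3255) = 2.747 m/s².
α = a/R = 2.747/0.214 = 12.84 rad/s².

α ≈ 12.8 rad/s²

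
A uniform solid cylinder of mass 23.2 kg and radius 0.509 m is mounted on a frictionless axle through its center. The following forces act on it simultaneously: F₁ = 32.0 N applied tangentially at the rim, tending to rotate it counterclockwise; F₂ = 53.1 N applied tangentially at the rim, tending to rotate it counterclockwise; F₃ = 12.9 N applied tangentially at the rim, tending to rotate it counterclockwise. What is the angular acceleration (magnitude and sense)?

α ≈ 16.6 rad/s², counterclockwise

I = ½MR² = (1/2)(23.2)(0.509)² = 3.005 kg·m².
Taking counterclockwise as positive: τ₁ = +(32.0)(0.509) = +16.29 N·m; τ₂ = +(53.1)(0.509) = +27.03 N·m; τ₃ = +(12.9)(0.509) = +6.566 N·m.
Net torque τ = 49.88 N·m.
α = τ/I = 49.88/3.005 = 16.60 rad/s².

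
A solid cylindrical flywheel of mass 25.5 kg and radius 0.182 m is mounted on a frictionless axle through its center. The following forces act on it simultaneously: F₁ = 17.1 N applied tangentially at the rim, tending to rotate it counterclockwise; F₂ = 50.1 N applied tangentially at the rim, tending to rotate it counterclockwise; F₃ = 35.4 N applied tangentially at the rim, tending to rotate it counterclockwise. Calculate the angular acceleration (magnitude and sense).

I = ½MR² = (1/2)(25.5)(0.182)² = 0.4223 kg·m².
Taking counterclockwise as positive: τ₁ = +(17.1)(0.182) = +3.112 N·m; τ₂ = +(50.1)(0.182) = +9.118 N·m; τ₃ = +(35.4)(0.182) = +6.443 N·m.
Net torque τ = 18.67 N·m.
α = τ/I = 18.67/0.4223 = 44.21 rad/s².

α ≈ 44.2 rad/s², counterclockwise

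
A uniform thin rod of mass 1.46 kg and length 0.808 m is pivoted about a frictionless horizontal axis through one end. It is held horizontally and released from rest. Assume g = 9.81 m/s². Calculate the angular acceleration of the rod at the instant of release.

About the pivot, I = (1/3)ML² = (1/3)(1.46)(0.808)² = 0.3177 kg·m².
The weight acts at the center, a distance L/2 = 0.4040 m from the pivot; τ = Mg(L/2) = 5.786 N·m.
α = τ/I = 5.786/0.3177 = 18.21 rad/s².
(Equivalently α = (3g/(2L)) = 18.21 rad/s².)

α ≈ 18.2 rad/s²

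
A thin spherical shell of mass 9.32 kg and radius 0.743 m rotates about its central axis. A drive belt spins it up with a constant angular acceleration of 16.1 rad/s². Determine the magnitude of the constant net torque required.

I = (2/3)MR² = (2/3)(9.32)(0.743)² = 3.430 kg·m².
τ = Iα = (3.430)(16.10) = 55.22 N·m.

τ ≈ 55.2 N·m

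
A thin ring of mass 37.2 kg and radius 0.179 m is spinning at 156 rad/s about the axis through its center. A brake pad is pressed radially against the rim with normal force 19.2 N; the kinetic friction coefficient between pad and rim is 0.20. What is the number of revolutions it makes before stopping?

≈ 3360 revolutions

I = MR² = (37.2)(0.179)² = 1.192 kg·m².
Friction force f = μN = (0.20)(19.2) = 3.840 N at the rim; torque magnitude τ = fR = 0.6874 N·m, opposing ω.
|α| = τ/I = 0.6874/1.192 = 0.5767 rad/s² (deceleration).
ω² = ω₀² − 2|α|θ with ω = 0 ⇒ θ = ω₀²/(2|α|) = 21100 rad = 3358 rev.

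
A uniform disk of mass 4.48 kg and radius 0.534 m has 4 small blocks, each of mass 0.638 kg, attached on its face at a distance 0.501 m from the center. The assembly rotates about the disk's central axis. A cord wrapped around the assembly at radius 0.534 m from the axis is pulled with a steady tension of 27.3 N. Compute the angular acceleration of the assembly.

I_disk = ½MR² = ½(4.48)(0.534)² = 0.6387 kg·m².
I_blocks = 4·m·r² = 4(0.638)(0.501)² = 0.6406 kg·m².
Total I = 1.279 kg·m².
τ = F r = (27.3)(0.534) = 14.58 N·m.
α = τ/I = 14.58/1.279 = 11.40 rad/s².

α ≈ 11.4 rad/s²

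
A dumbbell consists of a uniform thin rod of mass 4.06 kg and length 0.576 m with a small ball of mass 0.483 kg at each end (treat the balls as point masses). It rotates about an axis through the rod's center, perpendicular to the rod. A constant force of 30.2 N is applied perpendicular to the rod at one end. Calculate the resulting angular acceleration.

I_rod = (1/12)ML² = (1/12)(4.06)(0.576)² = 0.1123 kg·m².
I_balls = 2·m·(L/2)² = 2(0.483)(0.2880)² = 0.08012 kg·m².
Total I = 0.1924 kg·m².
τ = F·(L/2) = (30.2)(0.288) = 8.698 N·m.
α = τ/I = 8.698/0.1924 = 45.21 rad/s².

α ≈ 45.2 rad/s²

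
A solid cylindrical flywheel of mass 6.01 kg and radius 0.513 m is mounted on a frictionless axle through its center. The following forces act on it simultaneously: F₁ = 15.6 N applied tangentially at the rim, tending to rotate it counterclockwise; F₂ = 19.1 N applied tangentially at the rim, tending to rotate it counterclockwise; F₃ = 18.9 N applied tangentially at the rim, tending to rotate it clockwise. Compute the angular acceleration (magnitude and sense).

α ≈ 10.2 rad/s², counterclockwise

I = ½MR² = (1/2)(6.01)(0.513)² = 0.7908 kg·m².
Taking counterclockwise as positive: τ₁ = +(15.6)(0.513) = +8.003 N·m; τ₂ = +(19.1)(0.513) = +9.798 N·m; τ₃ = −(18.9)(0.513) = −9.696 N·m.
Net torque τ = 8.105 N·m.
α = τ/I = 8.105/0.7908 = 10.25 rad/s².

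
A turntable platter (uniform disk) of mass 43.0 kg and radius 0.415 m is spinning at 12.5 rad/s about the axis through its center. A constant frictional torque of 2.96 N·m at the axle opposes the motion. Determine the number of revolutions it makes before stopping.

I = ½MR² = (1/2)(43.0)(0.415)² = 3.703 kg·m².
The net torque has magnitude 2.96 N·m, opposing ω.
|α| = τ/I = 2.960/3.703 = 0.7994 rad/s² (deceleration).
ω² = ω₀² − 2|α|θ with ω = 0 ⇒ θ = ω₀²/(2|α|) = 97.73 rad = 15.55 rev.

≈ 15.6 revolutions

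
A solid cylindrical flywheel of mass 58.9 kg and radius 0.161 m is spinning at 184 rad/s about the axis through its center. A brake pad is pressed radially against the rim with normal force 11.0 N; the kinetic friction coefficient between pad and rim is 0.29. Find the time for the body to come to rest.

t ≈ 273 s

I = ½MR² = (1/2)(58.9)(0.161)² = 0.7634 kg·m².
Friction force f = μN = (0.29)(11.0) = 3.190 N at the rim; torque magnitude τ = fR = 0.5136 N·m, opposing ω.
|α| = τ/I = 0.5136/0.7634 = 0.6728 rad/s² (deceleration).
0 = ω₀ − |α|t ⇒ t = ω₀/|α| = 184/0.6728 = 273.5 s.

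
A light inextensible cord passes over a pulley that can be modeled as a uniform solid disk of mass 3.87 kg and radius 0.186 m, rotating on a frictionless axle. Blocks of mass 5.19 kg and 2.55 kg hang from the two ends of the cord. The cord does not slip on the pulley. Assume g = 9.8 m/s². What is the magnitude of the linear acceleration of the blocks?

I = ½MR² = (1/2)(3.87)(0.186)² = 0.06694 kg·m².
Heavier block: m₁g − T₁ = m₁a. Lighter block: T₂ − m₂g = m₂a.
Pulley: (T₁ − T₂)R = Iα = I(a/R), so T₁ − T₂ = (I/R²)a = (1/2)M_p a = 1.935·a.
Adding the three: (m₁ − m₂)g = (m₁ + m₂ + 1.935)a, so a = (5.19 − 2.55)(9.8)/(5.19 + 2.55 + 1.935) = 2.674 m/s².

a ≈ 2.67 m/s²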